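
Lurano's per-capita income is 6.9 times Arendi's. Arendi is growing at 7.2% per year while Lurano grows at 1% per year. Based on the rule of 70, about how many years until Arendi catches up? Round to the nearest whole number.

What matters is the difference: 6.2 pp.
Rule of 70 on the gap: the ratio halves every 70/6.2 ≈ 11.29 years.
A 6.9 times gap takes log₂(6.9) ≈ 2.79 halvings to close: 2.79 × 11.29 ≈ 31 years.

≈ 31 years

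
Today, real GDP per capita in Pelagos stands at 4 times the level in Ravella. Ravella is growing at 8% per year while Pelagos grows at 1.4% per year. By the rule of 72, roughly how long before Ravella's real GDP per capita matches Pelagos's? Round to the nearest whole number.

22 years

What matters is the difference: 6.6 pp.
Rule of 72 on the gap: the ratio halves every 72/6.6 ≈ 10.91 years.
A 4 times gap closes after 2 halvings: 2 × 10.91 ≈ 22 years.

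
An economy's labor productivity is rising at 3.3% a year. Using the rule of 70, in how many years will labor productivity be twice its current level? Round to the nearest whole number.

At 3.3%, doubling takes about 70/3.3 = 21.21 years.

around 21 years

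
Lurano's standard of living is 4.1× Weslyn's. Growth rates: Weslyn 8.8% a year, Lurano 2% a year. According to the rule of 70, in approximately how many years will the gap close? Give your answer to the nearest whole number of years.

about 21 years

What matters is the difference: 6.8 pp.
Rule of 70 on the gap: the ratio halves every 70/6.8 ≈ 10.29 years.
A 4.1× gap takes log₂(4.1) ≈ 2.04 halvings to close: 2.04 × 10.29 ≈ 21 years.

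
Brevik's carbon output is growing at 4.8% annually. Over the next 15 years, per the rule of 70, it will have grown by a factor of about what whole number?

Doubling time ≈ 70/4.8 = 14.58 years.
15/14.58 ≈ 1 doubling, so about 2^1 = 2×.

2 times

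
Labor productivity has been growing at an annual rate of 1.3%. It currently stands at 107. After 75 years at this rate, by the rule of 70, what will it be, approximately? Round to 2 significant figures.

It doubles every 70/1.3 ≈ 53.85 years, so 75 years is 1.39 doublings.
2^1.39 ≈ 2.62; 107 × 2.62 ≈ 280.

approximately 280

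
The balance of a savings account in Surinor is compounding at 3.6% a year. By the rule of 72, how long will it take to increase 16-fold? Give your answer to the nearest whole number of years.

≈ 80 years

At 3.6% it doubles every 72/3.6 ≈ 20.00 years.
Getting to 16× needs 4 doublings: 4 × 20.00 ≈ 80 years.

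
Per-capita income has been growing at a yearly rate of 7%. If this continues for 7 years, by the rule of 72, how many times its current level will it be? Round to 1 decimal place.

roughly 1.6 times

Doubles every ≈ 10.29 years (72/7).
7 years is 0.68 doublings; 2^0.68 ≈ 1.6×.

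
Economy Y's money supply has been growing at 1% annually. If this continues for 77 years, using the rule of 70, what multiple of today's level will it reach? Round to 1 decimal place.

Doubling time ≈ 70/1 = 70.00 years.
77 years / 70.00 ≈ 1.10 doublings → factor 2^1.10 ≈ 2.1.

2.1 times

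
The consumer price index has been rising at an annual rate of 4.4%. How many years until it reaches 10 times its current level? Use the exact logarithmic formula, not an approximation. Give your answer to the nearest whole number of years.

53 years

t = ln(10) / ln(1 + 0.044) = 2.3026 / 0.043059 ≈ 53.48.
≈ 53 years.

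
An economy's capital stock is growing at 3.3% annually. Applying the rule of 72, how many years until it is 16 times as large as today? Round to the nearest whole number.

87 years

At 3.3% it doubles every 72/3.3 ≈ 21.82 years.
Getting to 16× needs 4 doublings: 4 × 21.82 ≈ 87 years.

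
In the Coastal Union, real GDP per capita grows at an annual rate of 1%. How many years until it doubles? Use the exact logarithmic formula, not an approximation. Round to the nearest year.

t = ln(2) / ln(1 + 0.01) = 0.6931 / 0.009950 ≈ 69.66.
≈ 70 years.

70 years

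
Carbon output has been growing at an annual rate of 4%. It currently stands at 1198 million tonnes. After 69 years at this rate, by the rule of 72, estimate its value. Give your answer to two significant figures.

approximately 17000 million tonnes

Doubling time ≈ 72/4 = 18.00 years.
69 years is 69/18.00 ≈ 3.83 doublings, a factor of 2^3.83 ≈ 14.22.
1198 × 14.22 ≈ 17000 million tonnes.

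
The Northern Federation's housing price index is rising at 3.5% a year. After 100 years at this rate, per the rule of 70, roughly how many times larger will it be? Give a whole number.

At 3.5% one doubling takes ≈ 20.00 years; 100 years is 5 of them, so ×32.

≈ 32 times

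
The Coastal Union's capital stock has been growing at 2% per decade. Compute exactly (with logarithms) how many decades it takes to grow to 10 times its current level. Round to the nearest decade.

t = ln(10) / ln(1 + 0.02) = 2.3026 / 0.019803 ≈ 116.28.
≈ 116 decades.

116 decades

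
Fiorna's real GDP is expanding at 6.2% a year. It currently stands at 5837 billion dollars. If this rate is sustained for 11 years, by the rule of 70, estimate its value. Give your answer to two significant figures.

Doubling time ≈ 70/6.2 = 11.29 years.
11 years is 11/11.29 ≈ 0.97 doublings, a factor of 2^0.97 ≈ 1.96.
5837 × 1.96 ≈ 11000 billion dollars.

roughly 11000 billion dollars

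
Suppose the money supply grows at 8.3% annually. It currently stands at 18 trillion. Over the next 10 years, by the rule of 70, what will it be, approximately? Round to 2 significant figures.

41 trillion

Doubling time ≈ 70/8.3 = 8.43 years.
10 years is 10/8.43 ≈ 1.19 doublings, a factor of 2^1.19 ≈ 2.28.
18 × 2.28 ≈ 41 trillion.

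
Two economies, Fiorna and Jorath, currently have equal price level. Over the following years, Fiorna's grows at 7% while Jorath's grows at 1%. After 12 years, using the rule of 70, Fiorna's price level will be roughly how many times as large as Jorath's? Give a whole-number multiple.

Rate gap = 7% − 1% = 6 points.
The ratio doubles every 70/6 ≈ 11.67 years.
12/11.67 ≈ 1.03 doublings → ratio ≈ 2^1.03 ≈ 2.

roughly 2 times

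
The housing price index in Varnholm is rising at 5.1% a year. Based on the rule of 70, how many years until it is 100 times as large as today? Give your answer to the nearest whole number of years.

Doubling time ≈ 70/5.1 = 13.73 years.
Reaching 100× takes log₂(100) ≈ 6.64 doublings.
6.64 × 13.73 ≈ 91 years.

91 years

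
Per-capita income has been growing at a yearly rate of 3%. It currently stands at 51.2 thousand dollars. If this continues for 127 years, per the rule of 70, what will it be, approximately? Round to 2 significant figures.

It doubles every 70/3 ≈ 23.33 years, so 127 years is 5.44 doublings.
2^5.44 ≈ 43.41; 51.2 × 43.41 ≈ 2200 thousand dollars.

roughly 2200 thousand dollars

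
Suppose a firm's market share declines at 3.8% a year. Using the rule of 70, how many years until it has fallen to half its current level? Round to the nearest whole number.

The rule works in reverse for decay: 70/3.8 ≈ 18.42 years to halve.

≈ 18 years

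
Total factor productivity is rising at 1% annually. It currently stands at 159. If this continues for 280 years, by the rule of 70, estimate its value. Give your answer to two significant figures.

Doubling time ≈ 70/1 = 70.00 years.
280 years is 280/70.00 ≈ 4.00 doublings, a factor of 2^4.00 ≈ 16.00.
159 × 16.00 ≈ 2500.

≈ 2500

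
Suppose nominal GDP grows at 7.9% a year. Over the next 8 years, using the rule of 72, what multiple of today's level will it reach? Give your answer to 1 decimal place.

Doubles every ≈ 9.11 years (72/7.9).
8 years is 0.88 doublings; 2^0.88 ≈ 1.8×.

about 1.8 times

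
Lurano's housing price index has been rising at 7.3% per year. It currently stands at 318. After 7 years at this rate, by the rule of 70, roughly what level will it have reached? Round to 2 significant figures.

Doubling time ≈ 70/7.3 = 9.59 years.
7 years is 7/9.59 ≈ 0.73 doublings, a factor of 2^0.73 ≈ 1.66.
318 × 1.66 ≈ 530.

approximately 530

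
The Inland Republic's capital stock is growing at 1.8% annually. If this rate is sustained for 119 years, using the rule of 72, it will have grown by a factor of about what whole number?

Doubling time ≈ 72/1.8 = 40.00 years.
119/40.00 ≈ 3 doublings, so about 2^3 = 8×.

roughly 8 times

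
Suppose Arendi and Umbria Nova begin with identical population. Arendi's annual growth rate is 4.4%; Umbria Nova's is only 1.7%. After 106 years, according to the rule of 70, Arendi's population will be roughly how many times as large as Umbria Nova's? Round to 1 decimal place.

Only the 2.7-point difference matters.
70/2.7 ≈ 25.93 years per doubling of the ratio; 106 years gives 4.09 doublings, so ≈ 17.0×.

roughly 17.0 times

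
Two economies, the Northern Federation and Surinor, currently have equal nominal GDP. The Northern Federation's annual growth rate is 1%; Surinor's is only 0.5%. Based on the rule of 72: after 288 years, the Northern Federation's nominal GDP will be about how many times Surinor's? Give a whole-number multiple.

Rate gap = 1% − 0.5% = 0.5 points.
The ratio doubles every 72/0.5 ≈ 144.00 years.
288/144.00 ≈ 2.00 doublings → ratio ≈ 2^2.00 ≈ 4.

around 4 times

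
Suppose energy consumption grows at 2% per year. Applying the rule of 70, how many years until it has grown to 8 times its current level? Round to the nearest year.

One doubling takes 70/2 = 35.00 years.
8 = 2^3, so 3 doublings → 105 years.

≈ 105 years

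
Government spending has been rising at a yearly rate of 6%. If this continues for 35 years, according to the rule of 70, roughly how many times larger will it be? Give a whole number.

70/6 ≈ 11.67 years per doubling.
35 years fits 3 doublings: 2^3 = 8.

≈ 8 times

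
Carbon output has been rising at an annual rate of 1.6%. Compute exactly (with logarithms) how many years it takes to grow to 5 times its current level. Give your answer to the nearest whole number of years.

t = ln(5) / ln(1 + 0.016) = 1.6094 / 0.015873 ≈ 101.39.
≈ 101 years.

101 years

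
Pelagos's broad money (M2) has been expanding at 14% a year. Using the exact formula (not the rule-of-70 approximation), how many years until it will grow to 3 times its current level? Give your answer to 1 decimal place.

8.4 years

t = ln(3) / ln(1 + 0.14) = 1.0986 / 0.131028 ≈ 8.38.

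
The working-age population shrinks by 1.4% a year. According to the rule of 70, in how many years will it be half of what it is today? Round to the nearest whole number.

Halving time ≈ 70 / 1.4 = 50.00 → 50 years.

50 years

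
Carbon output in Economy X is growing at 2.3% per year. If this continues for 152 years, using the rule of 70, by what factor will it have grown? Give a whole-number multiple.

70/2.3 ≈ 30.43 years per doubling.
152 years fits 5 doublings: 2^5 = 32.

roughly 32 times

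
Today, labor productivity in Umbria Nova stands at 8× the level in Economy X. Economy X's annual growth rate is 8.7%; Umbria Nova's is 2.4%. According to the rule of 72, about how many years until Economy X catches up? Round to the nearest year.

The growth-rate gap is 8.7% − 2.4% = 6.3 percentage points.
So the ratio between them halves every 72/6.3 ≈ 11.43 years.
An 8× gap closes after 3 halvings: 3 × 11.43 ≈ 34 years.

34 years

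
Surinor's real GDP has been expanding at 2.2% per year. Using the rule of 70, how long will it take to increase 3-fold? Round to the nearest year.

One doubling takes 70/2.2 = 31.82 years.
Reaching 3× takes log₂(3) ≈ 1.58 doublings.
1.58 × 31.82 ≈ 50 years.

50 years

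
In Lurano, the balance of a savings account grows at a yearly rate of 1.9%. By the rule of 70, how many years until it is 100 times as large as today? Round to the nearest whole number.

At 1.9% it doubles every 70/1.9 ≈ 36.84 years.
Reaching 100× takes log₂(100) ≈ 6.64 doublings.
6.64 × 36.84 ≈ 245 years.

≈ 245 years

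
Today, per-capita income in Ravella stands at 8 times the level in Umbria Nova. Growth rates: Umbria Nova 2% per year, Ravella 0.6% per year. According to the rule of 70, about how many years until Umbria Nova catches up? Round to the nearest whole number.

Umbria Nova gains on Ravella at 2% − 0.6% = 1.4 points a year.
At that relative rate the gap halves every 70/1.4 ≈ 50.00 years.
An 8 times gap closes after 3 halvings: 3 × 50.00 ≈ 150 years.

150 years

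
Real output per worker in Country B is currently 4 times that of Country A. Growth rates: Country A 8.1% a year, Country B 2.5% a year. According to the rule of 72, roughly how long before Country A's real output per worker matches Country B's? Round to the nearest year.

The growth-rate gap is 8.1% − 2.5% = 5.6 percentage points.
So the ratio between them halves every 72/5.6 ≈ 12.86 years.
A 4 times gap closes after 2 halvings: 2 × 12.86 ≈ 26 years.

about 26 years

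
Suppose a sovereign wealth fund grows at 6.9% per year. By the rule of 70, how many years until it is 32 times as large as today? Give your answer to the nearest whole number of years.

about 51 years

Doubling time ≈ 70/6.9 = 10.14 years.
Getting to 32× needs 5 doublings: 5 × 10.14 ≈ 51 years.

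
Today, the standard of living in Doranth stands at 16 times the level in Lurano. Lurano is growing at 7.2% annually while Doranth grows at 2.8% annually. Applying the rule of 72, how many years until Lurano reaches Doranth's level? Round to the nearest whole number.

approximately 65 years

What matters is the difference: 4.4 pp.
Rule of 72 on the gap: the ratio halves every 72/4.4 ≈ 16.36 years.
A 16 times gap closes after 4 halvings: 4 × 16.36 ≈ 65 years.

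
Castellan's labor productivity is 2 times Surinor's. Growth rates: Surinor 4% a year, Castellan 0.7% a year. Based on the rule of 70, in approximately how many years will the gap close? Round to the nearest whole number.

around 21 years

What matters is the difference: 3.3 pp.
Rule of 70 on the gap: the ratio halves every 70/3.3 ≈ 21.21 years.
A 2 times gap closes after 1 halving: 1 × 21.21 ≈ 21 years.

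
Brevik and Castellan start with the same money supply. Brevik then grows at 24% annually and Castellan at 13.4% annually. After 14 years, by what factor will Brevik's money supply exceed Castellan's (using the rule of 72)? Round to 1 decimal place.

around 4.2 times

Brevik pulls ahead at 10.6 pp per year, so the ratio doubles every 72/10.6 ≈ 6.79 years.
In 14 years that's 2.06 doublings: 2^2.06 ≈ 4.2.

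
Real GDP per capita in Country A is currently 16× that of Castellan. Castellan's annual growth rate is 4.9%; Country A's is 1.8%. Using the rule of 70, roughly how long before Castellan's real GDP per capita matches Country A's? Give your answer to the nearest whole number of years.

90 years

Castellan gains on Country A at 4.9% − 1.8% = 3.1 points a year.
At that relative rate the gap halves every 70/3.1 ≈ 22.58 years.
A 16× gap closes after 4 halvings: 4 × 22.58 ≈ 90 years.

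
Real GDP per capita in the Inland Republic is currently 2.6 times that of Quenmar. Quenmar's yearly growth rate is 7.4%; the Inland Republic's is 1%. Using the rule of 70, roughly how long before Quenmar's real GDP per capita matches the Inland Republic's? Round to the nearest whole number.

What matters is the difference: 6.4 pp.
Rule of 70 on the gap: the ratio halves every 70/6.4 ≈ 10.94 years.
A 2.6 times gap takes log₂(2.6) ≈ 1.38 halvings to close: 1.38 × 10.94 ≈ 15 years.

≈ 15 years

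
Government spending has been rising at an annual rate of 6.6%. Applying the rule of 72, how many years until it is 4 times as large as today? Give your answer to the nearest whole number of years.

Doubling time ≈ 72/6.6 = 10.91 years.
Getting to 4× needs 2 doublings: 2 × 10.91 ≈ 22 years.

approximately 22 years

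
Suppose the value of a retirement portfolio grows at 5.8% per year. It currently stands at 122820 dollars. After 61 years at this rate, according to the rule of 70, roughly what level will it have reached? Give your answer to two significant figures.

about 4100000 dollars

It doubles every 70/5.8 ≈ 12.07 years, so 61 years is 5.05 doublings.
2^5.05 ≈ 33.13; 122820 × 33.13 ≈ 4100000 dollars.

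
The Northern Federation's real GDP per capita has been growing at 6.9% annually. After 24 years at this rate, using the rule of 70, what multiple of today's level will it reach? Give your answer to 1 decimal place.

Doubling time ≈ 70/6.9 = 10.14 years.
24 years / 10.14 ≈ 2.37 doublings → factor 2^2.37 ≈ 5.2.

around 5.2 times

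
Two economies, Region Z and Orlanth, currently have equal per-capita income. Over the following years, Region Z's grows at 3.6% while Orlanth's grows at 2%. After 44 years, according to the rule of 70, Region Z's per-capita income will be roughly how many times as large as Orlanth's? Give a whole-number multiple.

Region Z pulls ahead at 1.6 pp per year, so the ratio doubles every 70/1.6 ≈ 43.75 years.
In 44 years that's 1.01 doublings: 2^1.01 ≈ 2.

approximately 2 times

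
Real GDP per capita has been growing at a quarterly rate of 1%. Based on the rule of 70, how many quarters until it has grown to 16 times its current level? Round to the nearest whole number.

280 quarters

At 1% it doubles every 70/1 ≈ 70.00 quarters.
16× is 4 doublings, so 4 × 70.00 ≈ 280 quarters.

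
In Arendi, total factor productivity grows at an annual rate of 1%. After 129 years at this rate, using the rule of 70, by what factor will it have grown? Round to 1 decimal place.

Doubling time ≈ 70/1 = 70.00 years.
129 years / 70.00 ≈ 1.84 doublings → factor 2^1.84 ≈ 3.6.

roughly 3.6 times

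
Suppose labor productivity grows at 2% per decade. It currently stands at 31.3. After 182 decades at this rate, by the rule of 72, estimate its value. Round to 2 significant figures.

≈ 1000

It doubles every 72/2 ≈ 36.00 decades, so 182 decades is 5.06 doublings.
2^5.06 ≈ 33.36; 31.3 × 33.36 ≈ 1000.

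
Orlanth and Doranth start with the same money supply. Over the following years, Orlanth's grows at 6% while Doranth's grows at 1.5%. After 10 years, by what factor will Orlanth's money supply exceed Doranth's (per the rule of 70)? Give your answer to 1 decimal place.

Rate gap = 6% − 1.5% = 4.5 points.
The ratio doubles every 70/4.5 ≈ 15.56 years.
10/15.56 ≈ 0.64 doublings → ratio ≈ 2^0.64 ≈ 1.6.

around 1.6 times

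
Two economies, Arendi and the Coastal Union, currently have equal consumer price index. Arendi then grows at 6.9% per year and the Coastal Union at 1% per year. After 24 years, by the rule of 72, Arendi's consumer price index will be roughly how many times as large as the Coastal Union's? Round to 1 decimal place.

roughly 3.9 times

Only the 5.9-point difference matters.
72/5.9 ≈ 12.20 years per doubling of the ratio; 24 years gives 1.97 doublings, so ≈ 3.9×.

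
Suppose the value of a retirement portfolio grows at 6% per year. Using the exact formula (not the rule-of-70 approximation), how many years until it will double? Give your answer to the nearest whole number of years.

t = ln(2) / ln(1 + 0.06) = 0.6931 / 0.058269 ≈ 11.89.
≈ 12 years.

12 years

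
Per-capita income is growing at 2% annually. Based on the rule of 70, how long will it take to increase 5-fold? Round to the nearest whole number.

about 81 years

One doubling takes 70/2 = 35.00 years.
5× is log₂ 5 ≈ 2.32 doublings, so ≈ 2.32 × 35.00 = 81 years.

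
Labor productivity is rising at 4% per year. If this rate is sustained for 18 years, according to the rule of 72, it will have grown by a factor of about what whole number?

≈ 2 times

At 4% one doubling takes ≈ 18.00 years; 18 years is 1 of them, so ×2.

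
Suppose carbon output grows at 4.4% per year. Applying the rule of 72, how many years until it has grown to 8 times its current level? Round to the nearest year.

49 years

Doubling time ≈ 72/4.4 = 16.36 years.
8 = 2^3, so 3 doublings → 49 years.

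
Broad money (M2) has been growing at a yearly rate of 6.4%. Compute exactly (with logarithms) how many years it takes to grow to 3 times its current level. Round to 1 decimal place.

t = ln(3) / ln(1 + 0.064) = 1.0986 / 0.062035 ≈ 17.71.

17.7 years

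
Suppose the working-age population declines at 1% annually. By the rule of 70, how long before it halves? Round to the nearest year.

Halving time ≈ 70 / 1 = 70.00 → 70 years.

70 years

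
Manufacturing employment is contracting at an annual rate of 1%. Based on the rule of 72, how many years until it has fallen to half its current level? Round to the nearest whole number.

about 72 years

The rule works in reverse for decay: 72/1 ≈ 72.00 years to halve.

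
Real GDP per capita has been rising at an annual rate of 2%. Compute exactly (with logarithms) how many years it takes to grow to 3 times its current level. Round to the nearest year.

t = ln(3) / ln(1 + 0.02) = 1.0986 / 0.019803 ≈ 55.48.
≈ 55 years.

55 years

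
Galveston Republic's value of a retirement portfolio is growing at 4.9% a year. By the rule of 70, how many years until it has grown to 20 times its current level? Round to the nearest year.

Doubling time ≈ 70/4.9 = 14.29 years.
Reaching 20× takes log₂(20) ≈ 4.32 doublings.
4.32 × 14.29 ≈ 62 years.

about 62 years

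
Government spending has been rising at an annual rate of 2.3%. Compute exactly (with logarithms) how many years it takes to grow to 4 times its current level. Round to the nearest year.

t = ln(4) / ln(1 + 0.023) = 1.3863 / 0.022739 ≈ 60.97.
≈ 61 years.

61 years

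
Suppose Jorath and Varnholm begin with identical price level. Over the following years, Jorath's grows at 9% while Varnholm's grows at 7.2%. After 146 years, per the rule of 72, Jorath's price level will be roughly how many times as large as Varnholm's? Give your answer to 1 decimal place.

Rate gap = 9% − 7.2% = 1.8 points.
The ratio doubles every 72/1.8 ≈ 40.00 years.
146/40.00 ≈ 3.65 doublings → ratio ≈ 2^3.65 ≈ 12.6.

around 12.6 times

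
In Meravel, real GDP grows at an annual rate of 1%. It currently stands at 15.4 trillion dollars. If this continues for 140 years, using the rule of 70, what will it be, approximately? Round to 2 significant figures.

Doubling time ≈ 70/1 = 70.00 years.
140 years is 140/70.00 ≈ 2.00 doublings, a factor of 2^2.00 ≈ 4.00.
15.4 × 4.00 ≈ 62 trillion dollars.

≈ 62 trillion dollars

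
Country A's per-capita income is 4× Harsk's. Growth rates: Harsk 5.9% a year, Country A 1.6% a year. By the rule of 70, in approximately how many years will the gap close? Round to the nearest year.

The growth-rate gap is 5.9% − 1.6% = 4.3 percentage points.
So the ratio between them halves every 70/4.3 ≈ 16.28 years.
A 4× gap closes after 2 halvings: 2 × 16.28 ≈ 33 years.

roughly 33 years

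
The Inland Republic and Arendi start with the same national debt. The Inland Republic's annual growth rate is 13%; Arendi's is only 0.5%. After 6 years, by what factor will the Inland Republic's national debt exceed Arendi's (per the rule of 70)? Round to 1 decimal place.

Only the 12.5-point difference matters.
70/12.5 ≈ 5.60 years per doubling of the ratio; 6 years gives 1.07 doublings, so ≈ 2.1×.

around 2.1 times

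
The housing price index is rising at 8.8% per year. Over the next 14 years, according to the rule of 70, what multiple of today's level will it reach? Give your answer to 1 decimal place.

Doubling time ≈ 70/8.8 = 7.95 years.
14 years / 7.95 ≈ 1.76 doublings → factor 2^1.76 ≈ 3.4.

around 3.4 times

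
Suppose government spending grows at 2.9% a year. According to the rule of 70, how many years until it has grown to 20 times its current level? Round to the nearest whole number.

Doubling time ≈ 70/2.9 = 24.14 years.
Reaching 20× takes log₂(20) ≈ 4.32 doublings.
4.32 × 24.14 ≈ 104 years.

≈ 104 years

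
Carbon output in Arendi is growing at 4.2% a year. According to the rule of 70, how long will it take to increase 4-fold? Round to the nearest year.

approximately 33 years

One doubling takes 70/4.2 = 16.67 years.
Getting to 4× needs 2 doublings: 2 × 16.67 ≈ 33 years.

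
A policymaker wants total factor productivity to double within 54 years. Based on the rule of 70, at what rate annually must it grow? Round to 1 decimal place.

≈ 1.3%

70 / 54 ≈ 1.30, so about 1.3% annually.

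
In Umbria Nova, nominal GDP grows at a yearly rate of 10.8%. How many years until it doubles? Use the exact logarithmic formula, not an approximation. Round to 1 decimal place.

t = ln(2) / ln(1 + 0.108) = 0.6931 / 0.102557 ≈ 6.76.

6.8 years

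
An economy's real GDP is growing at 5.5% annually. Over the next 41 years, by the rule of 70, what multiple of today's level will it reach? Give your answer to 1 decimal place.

Doubles every ≈ 12.73 years (70/5.5).
41 years is 3.22 doublings; 2^3.22 ≈ 9.3×.

around 9.3 times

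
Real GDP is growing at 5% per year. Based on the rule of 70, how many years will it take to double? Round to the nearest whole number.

At 5%, doubling takes about 70/5 = 14.00 years.

14 years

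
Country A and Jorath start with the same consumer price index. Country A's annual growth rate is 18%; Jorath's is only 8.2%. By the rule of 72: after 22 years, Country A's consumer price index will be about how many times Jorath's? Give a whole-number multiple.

≈ 8 times

Only the 9.8-point difference matters.
72/9.8 ≈ 7.35 years per doubling of the ratio; 22 years gives 2.99 doublings, so ≈ 8×.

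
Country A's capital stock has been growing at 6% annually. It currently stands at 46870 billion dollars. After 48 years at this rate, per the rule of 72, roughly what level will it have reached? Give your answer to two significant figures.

It doubles every 72/6 ≈ 12.00 years, so 48 years is 4.00 doublings.
2^4.00 ≈ 16.00; 46870 × 16.00 ≈ 750000 billion dollars.

around 750000 billion dollars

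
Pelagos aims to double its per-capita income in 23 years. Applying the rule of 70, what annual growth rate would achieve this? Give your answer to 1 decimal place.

70 / 23 ≈ 3.04, so about 3.0% a year.

approximately 3.0% a year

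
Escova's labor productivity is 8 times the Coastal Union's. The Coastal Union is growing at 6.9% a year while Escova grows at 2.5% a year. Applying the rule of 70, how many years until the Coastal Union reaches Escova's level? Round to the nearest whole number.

The growth-rate gap is 6.9% − 2.5% = 4.4 percentage points.
So the ratio between them halves every 70/4.4 ≈ 15.91 years.
An 8 times gap closes after 3 halvings: 3 × 15.91 ≈ 48 years.

48 years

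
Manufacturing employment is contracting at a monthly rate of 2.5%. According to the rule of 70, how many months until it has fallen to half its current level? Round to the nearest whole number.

Halving time ≈ 70 / 2.5 = 28.00 → 28 months.

roughly 28 months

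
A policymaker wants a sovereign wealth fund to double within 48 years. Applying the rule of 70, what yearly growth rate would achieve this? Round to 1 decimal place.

≈ 1.5%

70 / 48 ≈ 1.46, so about 1.5% per year.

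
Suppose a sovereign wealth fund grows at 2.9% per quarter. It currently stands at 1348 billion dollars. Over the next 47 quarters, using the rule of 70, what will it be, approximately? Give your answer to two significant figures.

Doubling time ≈ 70/2.9 = 24.14 quarters.
47 quarters is 47/24.14 ≈ 1.95 doublings, a factor of 2^1.95 ≈ 3.86.
1348 × 3.86 ≈ 5200 billion dollars.

roughly 5200 billion dollars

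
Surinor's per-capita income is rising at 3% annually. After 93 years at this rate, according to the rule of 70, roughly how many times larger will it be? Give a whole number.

At 3% one doubling takes ≈ 23.33 years; 93 years is 4 of them, so ×16.

≈ 16 times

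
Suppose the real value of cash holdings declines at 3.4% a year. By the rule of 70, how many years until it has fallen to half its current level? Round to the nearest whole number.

≈ 21 years

Falling at 3.4%, it halves about every 70/3.4 = 20.59 years.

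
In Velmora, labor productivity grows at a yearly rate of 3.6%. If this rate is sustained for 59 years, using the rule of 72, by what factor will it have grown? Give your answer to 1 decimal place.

≈ 7.7 times

Doubling time ≈ 72/3.6 = 20.00 years.
59 years / 20.00 ≈ 2.95 doublings → factor 2^2.95 ≈ 7.7.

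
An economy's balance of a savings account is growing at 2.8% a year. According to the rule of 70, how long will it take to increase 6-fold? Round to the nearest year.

around 65 years

At 2.8% it doubles every 70/2.8 ≈ 25.00 years.
Reaching 6× takes log₂(6) ≈ 2.58 doublings.
2.58 × 25.00 ≈ 65 years.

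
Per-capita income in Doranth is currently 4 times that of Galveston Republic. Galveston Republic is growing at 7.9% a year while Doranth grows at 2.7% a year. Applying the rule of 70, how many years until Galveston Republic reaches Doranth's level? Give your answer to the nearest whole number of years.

What matters is the difference: 5.2 pp.
Rule of 70 on the gap: the ratio halves every 70/5.2 ≈ 13.46 years.
A 4 times gap closes after 2 halvings: 2 × 13.46 ≈ 27 years.

27 years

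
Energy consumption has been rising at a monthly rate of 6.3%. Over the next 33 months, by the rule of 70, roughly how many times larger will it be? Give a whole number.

8 times

Doubling time ≈ 70/6.3 = 11.11 months.
33/11.11 ≈ 3 doublings, so about 2^3 = 8×.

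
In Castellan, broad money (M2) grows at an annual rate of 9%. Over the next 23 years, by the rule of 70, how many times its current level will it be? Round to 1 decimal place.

roughly 7.8 times

Doubles every ≈ 7.78 years (70/9).
23 years is 2.96 doublings; 2^2.96 ≈ 7.8×.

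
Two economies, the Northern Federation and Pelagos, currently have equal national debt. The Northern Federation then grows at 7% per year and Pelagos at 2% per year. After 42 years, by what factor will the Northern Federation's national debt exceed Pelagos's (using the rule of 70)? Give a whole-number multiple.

Only the 5-point difference matters.
70/5 ≈ 14.00 years per doubling of the ratio; 42 years gives 3.00 doublings, so ≈ 8×.

around 8 times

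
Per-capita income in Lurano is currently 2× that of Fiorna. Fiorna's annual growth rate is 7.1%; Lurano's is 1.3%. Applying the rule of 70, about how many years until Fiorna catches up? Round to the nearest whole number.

12 years

Fiorna gains on Lurano at 7.1% − 1.3% = 5.8 points a year.
At that relative rate the gap halves every 70/5.8 ≈ 12.07 years.
A 2× gap closes after 1 halving: 1 × 12.07 ≈ 12 years.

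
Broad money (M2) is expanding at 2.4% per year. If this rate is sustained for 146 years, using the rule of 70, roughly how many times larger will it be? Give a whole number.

At 2.4% one doubling takes ≈ 29.17 years; 146 years is 5 of them, so ×32.

≈ 32 times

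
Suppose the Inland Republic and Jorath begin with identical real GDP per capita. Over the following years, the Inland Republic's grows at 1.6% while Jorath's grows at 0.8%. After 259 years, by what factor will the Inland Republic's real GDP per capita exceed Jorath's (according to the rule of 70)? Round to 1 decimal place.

≈ 7.8 times

the Inland Republic pulls ahead at 0.8 pp per year, so the ratio doubles every 70/0.8 ≈ 87.50 years.
In 259 years that's 2.96 doublings: 2^2.96 ≈ 7.8.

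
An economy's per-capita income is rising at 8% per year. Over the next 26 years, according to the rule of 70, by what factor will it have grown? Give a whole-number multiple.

8 times

At 8% one doubling takes ≈ 8.75 years; 26 years is 3 of them, so ×8.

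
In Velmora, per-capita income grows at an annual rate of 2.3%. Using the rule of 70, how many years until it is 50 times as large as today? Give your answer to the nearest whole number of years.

approximately 172 years

One doubling takes 70/2.3 = 30.43 years.
Reaching 50× takes log₂(50) ≈ 5.64 doublings.
5.64 × 30.43 ≈ 172 years.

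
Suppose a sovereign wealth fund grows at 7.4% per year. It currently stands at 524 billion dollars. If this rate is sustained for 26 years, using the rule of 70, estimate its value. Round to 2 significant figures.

It doubles every 70/7.4 ≈ 9.46 years, so 26 years is 2.75 doublings.
2^2.75 ≈ 6.73; 524 × 6.73 ≈ 3500 billion dollars.

around 3500 billion dollars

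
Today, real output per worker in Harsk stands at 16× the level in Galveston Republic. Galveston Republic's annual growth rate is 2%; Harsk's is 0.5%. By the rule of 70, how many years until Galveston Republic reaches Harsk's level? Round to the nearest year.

What matters is the difference: 1.5 pp.
Rule of 70 on the gap: the ratio halves every 70/1.5 ≈ 46.67 years.
A 16× gap closes after 4 halvings: 4 × 46.67 ≈ 187 years.

≈ 187 years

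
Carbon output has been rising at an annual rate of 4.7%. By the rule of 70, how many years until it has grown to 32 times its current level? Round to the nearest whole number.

At 4.7% it doubles every 70/4.7 ≈ 14.89 years.
32 = 2^5, so 5 doublings → 74 years.

around 74 years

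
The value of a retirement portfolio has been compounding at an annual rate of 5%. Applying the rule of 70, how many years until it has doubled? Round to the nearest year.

roughly 14 years

70/5 ≈ 14.00, so it doubles roughly every 14 years.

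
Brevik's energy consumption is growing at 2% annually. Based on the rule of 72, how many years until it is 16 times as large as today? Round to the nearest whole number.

about 144 years

At 2% it doubles every 72/2 ≈ 36.00 years.
16× is 4 doublings, so 4 × 36.00 ≈ 144 years.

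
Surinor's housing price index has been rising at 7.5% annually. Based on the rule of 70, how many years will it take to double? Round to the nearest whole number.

70/7.5 ≈ 9.33, so it doubles roughly every 9 years.

9 years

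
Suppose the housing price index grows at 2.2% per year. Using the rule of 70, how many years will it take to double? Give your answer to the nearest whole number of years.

around 32 years

70/2.2 ≈ 31.82, so it doubles roughly every 32 years.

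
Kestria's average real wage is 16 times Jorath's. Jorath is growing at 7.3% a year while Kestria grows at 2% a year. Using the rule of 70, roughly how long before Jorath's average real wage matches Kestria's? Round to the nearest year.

What matters is the difference: 5.3 pp.
Rule of 70 on the gap: the ratio halves every 70/5.3 ≈ 13.21 years.
A 16 times gap closes after 4 halvings: 4 × 13.21 ≈ 53 years.

≈ 53 years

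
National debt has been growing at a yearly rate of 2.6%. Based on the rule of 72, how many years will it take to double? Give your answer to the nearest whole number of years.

72/2.6 ≈ 27.69, so it doubles roughly every 28 years.

around 28 years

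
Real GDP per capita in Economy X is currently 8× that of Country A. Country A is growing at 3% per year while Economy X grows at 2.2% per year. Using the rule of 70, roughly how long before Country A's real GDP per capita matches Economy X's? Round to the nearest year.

What matters is the difference: 0.8 pp.
Rule of 70 on the gap: the ratio halves every 70/0.8 ≈ 87.50 years.
An 8× gap closes after 3 halvings: 3 × 87.50 ≈ 263 years.

263 years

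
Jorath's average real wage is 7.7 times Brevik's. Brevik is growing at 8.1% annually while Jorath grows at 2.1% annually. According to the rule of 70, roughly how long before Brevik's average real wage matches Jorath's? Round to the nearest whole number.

The growth-rate gap is 8.1% − 2.1% = 6 percentage points.
So the ratio between them halves every 70/6 ≈ 11.67 years.
A 7.7 times gap takes log₂(7.7) ≈ 2.94 halvings to close: 2.94 × 11.67 ≈ 34 years.

approximately 34 years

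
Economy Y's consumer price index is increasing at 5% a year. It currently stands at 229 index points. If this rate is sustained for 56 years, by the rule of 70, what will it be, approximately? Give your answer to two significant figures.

around 3700 index points

Doubling time ≈ 70/5 = 14.00 years.
56 years is 56/14.00 ≈ 4.00 doublings, a factor of 2^4.00 ≈ 16.00.
229 × 16.00 ≈ 3700 index points.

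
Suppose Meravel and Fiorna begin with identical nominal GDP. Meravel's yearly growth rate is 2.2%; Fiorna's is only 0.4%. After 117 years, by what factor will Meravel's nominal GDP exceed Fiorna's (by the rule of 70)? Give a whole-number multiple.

Meravel pulls ahead at 1.8 pp per year, so the ratio doubles every 70/1.8 ≈ 38.89 years.
In 117 years that's 3.01 doublings: 2^3.01 ≈ 8.

around 8 times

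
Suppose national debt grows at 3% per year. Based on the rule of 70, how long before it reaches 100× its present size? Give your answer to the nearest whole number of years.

One doubling takes 70/3 = 23.33 years.
100× is log₂ 100 ≈ 6.64 doublings, so ≈ 6.64 × 23.33 = 155 years.

155 years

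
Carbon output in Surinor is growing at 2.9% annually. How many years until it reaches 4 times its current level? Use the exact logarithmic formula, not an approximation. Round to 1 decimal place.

t = ln(4) / ln(1 + 0.029) = 1.3863 / 0.028587 ≈ 48.49.

48.5 years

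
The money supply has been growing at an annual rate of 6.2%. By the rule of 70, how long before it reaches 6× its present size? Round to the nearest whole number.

roughly 29 years

At 6.2% it doubles every 70/6.2 ≈ 11.29 years.
6× is log₂ 6 ≈ 2.58 doublings, so ≈ 2.58 × 11.29 = 29 years.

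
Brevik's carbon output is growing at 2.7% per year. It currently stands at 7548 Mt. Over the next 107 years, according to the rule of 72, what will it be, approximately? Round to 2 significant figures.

120000 Mt

It doubles every 72/2.7 ≈ 26.67 years, so 107 years is 4.01 doublings.
2^4.01 ≈ 16.11; 7548 × 16.11 ≈ 120000 Mt.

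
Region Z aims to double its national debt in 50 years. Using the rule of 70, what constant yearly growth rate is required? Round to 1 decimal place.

70 / 50 ≈ 1.40, so about 1.4% per year.

roughly 1.4%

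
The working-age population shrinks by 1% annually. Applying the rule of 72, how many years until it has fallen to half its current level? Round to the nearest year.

The rule works in reverse for decay: 72/1 ≈ 72.00 years to halve.

about 72 years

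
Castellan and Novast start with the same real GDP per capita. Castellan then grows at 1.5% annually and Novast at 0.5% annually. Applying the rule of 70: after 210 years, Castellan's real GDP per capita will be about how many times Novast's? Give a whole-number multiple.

Castellan pulls ahead at 1 pp per year, so the ratio doubles every 70/1 ≈ 70.00 years.
In 210 years that's 3.00 doublings: 2^3.00 ≈ 8.

about 8 times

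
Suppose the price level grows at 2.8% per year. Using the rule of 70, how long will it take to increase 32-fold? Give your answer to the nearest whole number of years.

≈ 125 years

One doubling takes 70/2.8 = 25.00 years.
32× is 5 doublings, so 5 × 25.00 ≈ 125 years.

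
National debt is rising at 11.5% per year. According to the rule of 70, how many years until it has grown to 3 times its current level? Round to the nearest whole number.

One doubling takes 70/11.5 = 6.09 years.
3× is log₂ 3 ≈ 1.58 doublings, so ≈ 1.58 × 6.09 = 10 years.

about 10 years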